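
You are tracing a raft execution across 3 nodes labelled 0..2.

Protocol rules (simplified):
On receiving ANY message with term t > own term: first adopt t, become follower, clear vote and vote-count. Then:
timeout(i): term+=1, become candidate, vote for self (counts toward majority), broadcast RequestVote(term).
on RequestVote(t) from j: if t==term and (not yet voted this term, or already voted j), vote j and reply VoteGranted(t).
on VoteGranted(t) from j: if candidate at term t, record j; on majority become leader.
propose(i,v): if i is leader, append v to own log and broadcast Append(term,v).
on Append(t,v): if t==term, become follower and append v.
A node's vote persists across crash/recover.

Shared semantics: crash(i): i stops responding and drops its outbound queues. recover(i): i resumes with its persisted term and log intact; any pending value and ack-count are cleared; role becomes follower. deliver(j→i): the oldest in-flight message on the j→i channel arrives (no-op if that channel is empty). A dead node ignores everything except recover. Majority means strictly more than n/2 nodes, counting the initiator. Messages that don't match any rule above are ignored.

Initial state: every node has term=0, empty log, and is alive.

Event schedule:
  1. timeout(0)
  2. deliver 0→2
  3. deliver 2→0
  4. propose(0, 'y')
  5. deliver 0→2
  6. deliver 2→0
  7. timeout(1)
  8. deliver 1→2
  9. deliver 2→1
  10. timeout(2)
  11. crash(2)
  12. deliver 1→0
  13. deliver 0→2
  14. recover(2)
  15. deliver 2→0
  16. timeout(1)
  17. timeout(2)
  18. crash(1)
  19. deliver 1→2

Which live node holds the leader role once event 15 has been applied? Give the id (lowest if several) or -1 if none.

step 1 timeout(0): 0={cand,t=1,log=-}
step 2 deliver 0→2: 2={foll,t=1,log=-}
step 3 deliver 2→0: 0={lead,t=1,log=-}
step 4 propose(0,'y'): 0={lead,t=1,log=y}
step 5 deliver 0→2: 2={foll,t=1,log=y}
step 6 deliver 2→0: —
step 7 timeout(1): 1={cand,t=1,log=-}
step 8 deliver 1→2: —
step 9 deliver 2→1: —
step 10 timeout(2): 2={cand,t=2,log=y}
step 11 crash(2): 2={✗cand,t=2,log=y}
step 12 deliver 1→0: —
step 13 deliver 0→2: —
step 14 recover(2): 2={foll,t=2,log=y}
step 15 deliver 2→0: —

0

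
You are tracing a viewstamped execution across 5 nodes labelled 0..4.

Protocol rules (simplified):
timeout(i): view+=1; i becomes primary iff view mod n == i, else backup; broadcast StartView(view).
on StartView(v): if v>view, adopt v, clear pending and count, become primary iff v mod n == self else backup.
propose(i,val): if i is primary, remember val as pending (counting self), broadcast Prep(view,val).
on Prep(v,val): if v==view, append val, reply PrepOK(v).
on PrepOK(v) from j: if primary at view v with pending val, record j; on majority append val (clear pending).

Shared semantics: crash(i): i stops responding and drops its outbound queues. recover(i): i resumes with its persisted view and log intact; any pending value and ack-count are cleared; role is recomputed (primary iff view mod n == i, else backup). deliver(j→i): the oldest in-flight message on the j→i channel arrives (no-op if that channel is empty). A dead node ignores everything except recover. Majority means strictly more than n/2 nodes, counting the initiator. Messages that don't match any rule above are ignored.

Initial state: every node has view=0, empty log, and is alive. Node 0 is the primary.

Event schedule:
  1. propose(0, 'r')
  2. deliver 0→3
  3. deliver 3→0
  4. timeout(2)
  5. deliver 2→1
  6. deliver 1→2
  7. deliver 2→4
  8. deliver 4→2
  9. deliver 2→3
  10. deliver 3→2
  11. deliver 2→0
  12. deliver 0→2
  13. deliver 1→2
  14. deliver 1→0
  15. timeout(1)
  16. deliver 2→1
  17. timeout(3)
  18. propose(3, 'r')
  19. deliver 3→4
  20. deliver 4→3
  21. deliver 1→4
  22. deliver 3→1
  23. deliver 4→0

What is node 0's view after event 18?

1

e1 propose(0,'r'): ·
e2 deliver 0→3: 3[back,v=0,r]
e3 deliver 3→0: ·
e4 timeout(2): 2[back,v=1,-]
e5 deliver 2→1: 1[prim,v=1,-]
e6 deliver 1→2: ·
e7 deliver 2→4: 4[back,v=1,-]
e8 deliver 4→2: ·
e9 deliver 2→3: 3[back,v=1,r]
e10 deliver 3→2: ·
e11 deliver 2→0: 0[back,v=1,-]
e12 deliver 0→2: ·
e13 deliver 1→2: ·
e14 deliver 1→0: ·
e15 timeout(1): 1[back,v=2,-]
e16 deliver 2→1: ·
e17 timeout(3): 3[back,v=2,r]
e18 propose(3,'r'): ·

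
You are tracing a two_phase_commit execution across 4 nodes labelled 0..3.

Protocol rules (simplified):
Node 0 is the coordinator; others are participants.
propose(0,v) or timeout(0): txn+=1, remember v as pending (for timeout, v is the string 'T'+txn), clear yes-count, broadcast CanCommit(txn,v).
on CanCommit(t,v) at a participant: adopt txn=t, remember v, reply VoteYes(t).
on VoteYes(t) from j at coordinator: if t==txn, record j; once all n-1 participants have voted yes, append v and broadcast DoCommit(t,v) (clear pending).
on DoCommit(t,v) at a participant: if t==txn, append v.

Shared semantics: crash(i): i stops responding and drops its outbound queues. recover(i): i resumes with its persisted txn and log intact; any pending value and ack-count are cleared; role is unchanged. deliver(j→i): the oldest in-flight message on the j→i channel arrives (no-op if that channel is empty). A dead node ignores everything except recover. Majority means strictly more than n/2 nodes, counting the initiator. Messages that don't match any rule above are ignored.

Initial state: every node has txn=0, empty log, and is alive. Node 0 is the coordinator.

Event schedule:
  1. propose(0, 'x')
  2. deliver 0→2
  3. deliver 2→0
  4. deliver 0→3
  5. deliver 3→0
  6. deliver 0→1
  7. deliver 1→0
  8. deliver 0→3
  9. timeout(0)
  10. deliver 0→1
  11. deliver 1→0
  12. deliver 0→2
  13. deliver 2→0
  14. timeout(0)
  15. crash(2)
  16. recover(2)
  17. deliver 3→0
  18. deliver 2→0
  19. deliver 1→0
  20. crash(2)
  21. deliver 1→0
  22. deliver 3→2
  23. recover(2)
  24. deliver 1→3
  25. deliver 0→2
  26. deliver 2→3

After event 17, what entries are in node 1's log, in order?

[1] propose(0,'x') → N0(coor t1 [-])
[2] deliver 0→2 → N2(part t1 [-])
[3] deliver 2→0 → ∅
[4] deliver 0→3 → N3(part t1 [-])
[5] deliver 3→0 → ∅
[6] deliver 0→1 → N1(part t1 [-])
[7] deliver 1→0 → N0(coor t1 [x])
[8] deliver 0→3 → N3(part t1 [x])
[9] timeout(0) → N0(coor t2 [x])
[10] deliver 0→1 → N1(part t1 [x])
[11] deliver 1→0 → ∅
[12] deliver 0→2 → N2(part t1 [x])
[13] deliver 2→0 → ∅
[14] timeout(0) → N0(coor t3 [x])
[15] crash(2) → N2(✗part t1 [x])
[16] recover(2) → N2(part t1 [x])
[17] deliver 3→0 → ∅

x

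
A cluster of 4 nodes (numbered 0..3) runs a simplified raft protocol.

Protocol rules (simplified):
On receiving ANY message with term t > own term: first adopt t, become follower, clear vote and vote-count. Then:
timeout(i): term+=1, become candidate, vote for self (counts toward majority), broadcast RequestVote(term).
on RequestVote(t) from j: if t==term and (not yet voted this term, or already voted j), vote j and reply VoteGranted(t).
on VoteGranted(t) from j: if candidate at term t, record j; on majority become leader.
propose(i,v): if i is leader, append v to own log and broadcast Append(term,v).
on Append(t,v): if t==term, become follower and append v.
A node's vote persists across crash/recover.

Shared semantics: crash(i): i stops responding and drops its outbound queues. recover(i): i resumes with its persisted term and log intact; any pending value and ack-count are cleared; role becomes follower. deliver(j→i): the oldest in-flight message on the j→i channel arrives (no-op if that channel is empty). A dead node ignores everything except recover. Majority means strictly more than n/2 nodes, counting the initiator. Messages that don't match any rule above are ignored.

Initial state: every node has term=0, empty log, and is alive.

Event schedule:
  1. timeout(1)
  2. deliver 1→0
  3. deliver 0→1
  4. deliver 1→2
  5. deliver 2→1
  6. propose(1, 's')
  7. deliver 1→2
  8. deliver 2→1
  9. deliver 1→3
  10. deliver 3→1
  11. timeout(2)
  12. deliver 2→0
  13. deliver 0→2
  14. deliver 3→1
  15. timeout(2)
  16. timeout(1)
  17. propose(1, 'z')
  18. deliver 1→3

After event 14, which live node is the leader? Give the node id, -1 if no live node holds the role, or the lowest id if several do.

step 1 timeout(1): 1={cand,t=1,log=-}
step 2 deliver 1→0: 0={foll,t=1,log=-}
step 3 deliver 0→1: —
step 4 deliver 1→2: 2={foll,t=1,log=-}
step 5 deliver 2→1: 1={lead,t=1,log=-}
step 6 propose(1,'s'): 1={lead,t=1,log=s}
step 7 deliver 1→2: 2={foll,t=1,log=s}
step 8 deliver 2→1: —
step 9 deliver 1→3: 3={foll,t=1,log=-}
step 10 deliver 3→1: —
step 11 timeout(2): 2={cand,t=2,log=s}
step 12 deliver 2→0: 0={foll,t=2,log=-}
step 13 deliver 0→2: —
step 14 deliver 3→1: —

1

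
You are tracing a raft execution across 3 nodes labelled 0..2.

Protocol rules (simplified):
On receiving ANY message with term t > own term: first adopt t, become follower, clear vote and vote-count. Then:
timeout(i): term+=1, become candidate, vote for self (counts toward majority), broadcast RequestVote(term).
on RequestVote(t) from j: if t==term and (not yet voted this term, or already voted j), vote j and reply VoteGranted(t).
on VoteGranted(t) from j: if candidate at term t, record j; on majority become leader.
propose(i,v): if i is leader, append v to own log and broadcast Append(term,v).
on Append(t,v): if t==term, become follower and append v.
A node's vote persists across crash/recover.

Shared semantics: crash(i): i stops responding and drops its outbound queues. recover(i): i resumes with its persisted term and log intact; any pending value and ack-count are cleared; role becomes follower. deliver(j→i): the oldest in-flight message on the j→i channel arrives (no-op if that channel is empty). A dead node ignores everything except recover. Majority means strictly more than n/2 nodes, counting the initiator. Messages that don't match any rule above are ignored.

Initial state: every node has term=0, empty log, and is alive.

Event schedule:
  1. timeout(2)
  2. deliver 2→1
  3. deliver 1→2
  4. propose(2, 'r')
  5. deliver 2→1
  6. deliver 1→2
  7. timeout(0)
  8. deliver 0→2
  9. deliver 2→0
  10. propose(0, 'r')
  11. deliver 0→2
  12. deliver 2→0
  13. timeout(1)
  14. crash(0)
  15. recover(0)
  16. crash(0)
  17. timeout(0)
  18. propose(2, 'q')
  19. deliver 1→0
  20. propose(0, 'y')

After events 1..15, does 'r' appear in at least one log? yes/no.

1. timeout(2):  <2:cand t1 ->
2. deliver 2→1:  <1:foll t1 ->
3. deliver 1→2:  <2:lead t1 ->
4. propose(2,'r'):  <2:lead t1 r>
5. deliver 2→1:  <1:foll t1 r>
6. deliver 1→2:  nop
7. timeout(0):  <0:cand t1 ->
8. deliver 0→2:  nop
9. deliver 2→0:  nop
10. propose(0,'r'):  nop
11. deliver 0→2:  nop
12. deliver 2→0:  <0:foll t1 r>
13. timeout(1):  <1:cand t2 r>
14. crash(0):  <0:✗foll t1 r>
15. recover(0):  <0:foll t1 r>

yes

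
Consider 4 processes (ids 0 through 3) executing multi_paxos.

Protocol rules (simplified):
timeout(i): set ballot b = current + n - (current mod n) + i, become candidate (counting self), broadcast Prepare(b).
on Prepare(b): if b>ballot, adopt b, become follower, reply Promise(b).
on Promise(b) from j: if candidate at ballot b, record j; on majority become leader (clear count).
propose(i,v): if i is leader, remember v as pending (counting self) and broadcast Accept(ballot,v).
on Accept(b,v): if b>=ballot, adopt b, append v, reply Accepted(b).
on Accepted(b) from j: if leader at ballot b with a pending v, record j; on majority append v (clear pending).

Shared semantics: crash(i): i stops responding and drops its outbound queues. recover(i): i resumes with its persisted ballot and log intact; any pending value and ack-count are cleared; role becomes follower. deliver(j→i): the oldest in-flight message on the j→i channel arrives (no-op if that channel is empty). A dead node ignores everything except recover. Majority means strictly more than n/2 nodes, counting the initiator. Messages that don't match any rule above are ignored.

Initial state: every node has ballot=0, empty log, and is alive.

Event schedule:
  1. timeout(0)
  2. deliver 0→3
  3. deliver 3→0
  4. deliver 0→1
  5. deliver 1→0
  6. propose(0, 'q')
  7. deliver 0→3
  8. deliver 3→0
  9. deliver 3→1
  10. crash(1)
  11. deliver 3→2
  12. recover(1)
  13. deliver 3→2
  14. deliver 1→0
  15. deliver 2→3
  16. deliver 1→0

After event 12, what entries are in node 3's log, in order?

step 1 timeout(0): 0={cand,b=4,log=-}
step 2 deliver 0→3: 3={foll,b=4,log=-}
step 3 deliver 3→0: —
step 4 deliver 0→1: 1={foll,b=4,log=-}
step 5 deliver 1→0: 0={lead,b=4,log=-}
step 6 propose(0,'q'): —
step 7 deliver 0→3: 3={foll,b=4,log=q}
step 8 deliver 3→0: —
step 9 deliver 3→1: —
step 10 crash(1): 1={✗foll,b=4,log=-}
step 11 deliver 3→2: —
step 12 recover(1): 1={foll,b=4,log=-}

q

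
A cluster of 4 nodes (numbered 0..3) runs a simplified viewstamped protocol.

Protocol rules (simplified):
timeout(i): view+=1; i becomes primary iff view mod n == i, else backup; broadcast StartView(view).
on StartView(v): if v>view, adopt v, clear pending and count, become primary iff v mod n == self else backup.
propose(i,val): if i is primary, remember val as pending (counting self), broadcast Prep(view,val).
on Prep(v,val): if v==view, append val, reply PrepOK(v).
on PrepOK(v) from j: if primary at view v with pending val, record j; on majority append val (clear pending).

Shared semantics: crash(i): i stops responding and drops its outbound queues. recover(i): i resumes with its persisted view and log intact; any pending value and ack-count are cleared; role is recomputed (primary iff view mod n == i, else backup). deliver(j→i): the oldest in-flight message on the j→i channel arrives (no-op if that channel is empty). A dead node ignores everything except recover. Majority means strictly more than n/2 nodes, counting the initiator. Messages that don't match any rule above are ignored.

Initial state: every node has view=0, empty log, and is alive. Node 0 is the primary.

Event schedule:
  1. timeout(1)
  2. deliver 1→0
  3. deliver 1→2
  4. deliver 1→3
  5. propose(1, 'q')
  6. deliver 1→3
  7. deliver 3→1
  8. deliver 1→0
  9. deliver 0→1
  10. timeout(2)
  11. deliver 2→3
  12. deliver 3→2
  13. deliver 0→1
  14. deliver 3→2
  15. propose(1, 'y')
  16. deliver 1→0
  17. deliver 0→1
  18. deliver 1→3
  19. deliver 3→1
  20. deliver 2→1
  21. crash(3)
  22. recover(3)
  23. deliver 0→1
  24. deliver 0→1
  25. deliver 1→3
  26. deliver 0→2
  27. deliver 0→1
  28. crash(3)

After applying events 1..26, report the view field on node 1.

e1 timeout(1): 1[prim,v=1,-]
e2 deliver 1→0: 0[back,v=1,-]
e3 deliver 1→2: 2[back,v=1,-]
e4 deliver 1→3: 3[back,v=1,-]
e5 propose(1,'q'): ·
e6 deliver 1→3: 3[back,v=1,q]
e7 deliver 3→1: ·
e8 deliver 1→0: 0[back,v=1,q]
e9 deliver 0→1: 1[prim,v=1,q]
e10 timeout(2): 2[prim,v=2,-]
e11 deliver 2→3: 3[back,v=2,q]
e12 deliver 3→2: ·
e13 deliver 0→1: ·
e14 deliver 3→2: ·
e15 propose(1,'y'): ·
e16 deliver 1→0: 0[back,v=1,q,y]
e17 deliver 0→1: ·
e18 deliver 1→3: ·
e19 deliver 3→1: ·
e20 deliver 2→1: 1[back,v=2,q]
e21 crash(3): 3[✗back,v=2,q]
e22 recover(3): 3[back,v=2,q]
e23 deliver 0→1: ·
e24 deliver 0→1: ·
e25 deliver 1→3: ·
e26 deliver 0→2: ·

2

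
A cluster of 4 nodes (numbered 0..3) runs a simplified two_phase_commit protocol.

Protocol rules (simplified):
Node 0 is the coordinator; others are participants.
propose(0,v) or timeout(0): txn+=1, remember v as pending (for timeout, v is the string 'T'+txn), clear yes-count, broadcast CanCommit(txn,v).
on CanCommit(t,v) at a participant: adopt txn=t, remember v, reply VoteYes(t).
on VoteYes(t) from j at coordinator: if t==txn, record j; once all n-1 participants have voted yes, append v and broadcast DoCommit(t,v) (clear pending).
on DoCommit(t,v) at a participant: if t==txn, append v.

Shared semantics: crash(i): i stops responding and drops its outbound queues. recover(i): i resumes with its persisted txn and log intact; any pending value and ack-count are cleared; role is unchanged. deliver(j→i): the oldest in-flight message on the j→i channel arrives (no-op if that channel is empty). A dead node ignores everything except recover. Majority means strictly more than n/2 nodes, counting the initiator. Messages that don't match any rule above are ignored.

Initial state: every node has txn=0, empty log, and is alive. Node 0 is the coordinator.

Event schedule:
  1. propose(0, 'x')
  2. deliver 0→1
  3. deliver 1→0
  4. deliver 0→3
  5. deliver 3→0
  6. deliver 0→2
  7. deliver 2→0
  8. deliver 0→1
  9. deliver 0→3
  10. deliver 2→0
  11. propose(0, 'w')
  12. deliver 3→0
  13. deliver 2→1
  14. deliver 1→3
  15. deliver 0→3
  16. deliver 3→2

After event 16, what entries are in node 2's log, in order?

step 1 propose(0,'x'): 0={coor,t=1,log=-}
step 2 deliver 0→1: 1={part,t=1,log=-}
step 3 deliver 1→0: —
step 4 deliver 0→3: 3={part,t=1,log=-}
step 5 deliver 3→0: —
step 6 deliver 0→2: 2={part,t=1,log=-}
step 7 deliver 2→0: 0={coor,t=1,log=x}
step 8 deliver 0→1: 1={part,t=1,log=x}
step 9 deliver 0→3: 3={part,t=1,log=x}
step 10 deliver 2→0: —
step 11 propose(0,'w'): 0={coor,t=2,log=x}
step 12 deliver 3→0: —
step 13 deliver 2→1: —
step 14 deliver 1→3: —
step 15 deliver 0→3: 3={part,t=2,log=x}
step 16 deliver 3→2: —

empty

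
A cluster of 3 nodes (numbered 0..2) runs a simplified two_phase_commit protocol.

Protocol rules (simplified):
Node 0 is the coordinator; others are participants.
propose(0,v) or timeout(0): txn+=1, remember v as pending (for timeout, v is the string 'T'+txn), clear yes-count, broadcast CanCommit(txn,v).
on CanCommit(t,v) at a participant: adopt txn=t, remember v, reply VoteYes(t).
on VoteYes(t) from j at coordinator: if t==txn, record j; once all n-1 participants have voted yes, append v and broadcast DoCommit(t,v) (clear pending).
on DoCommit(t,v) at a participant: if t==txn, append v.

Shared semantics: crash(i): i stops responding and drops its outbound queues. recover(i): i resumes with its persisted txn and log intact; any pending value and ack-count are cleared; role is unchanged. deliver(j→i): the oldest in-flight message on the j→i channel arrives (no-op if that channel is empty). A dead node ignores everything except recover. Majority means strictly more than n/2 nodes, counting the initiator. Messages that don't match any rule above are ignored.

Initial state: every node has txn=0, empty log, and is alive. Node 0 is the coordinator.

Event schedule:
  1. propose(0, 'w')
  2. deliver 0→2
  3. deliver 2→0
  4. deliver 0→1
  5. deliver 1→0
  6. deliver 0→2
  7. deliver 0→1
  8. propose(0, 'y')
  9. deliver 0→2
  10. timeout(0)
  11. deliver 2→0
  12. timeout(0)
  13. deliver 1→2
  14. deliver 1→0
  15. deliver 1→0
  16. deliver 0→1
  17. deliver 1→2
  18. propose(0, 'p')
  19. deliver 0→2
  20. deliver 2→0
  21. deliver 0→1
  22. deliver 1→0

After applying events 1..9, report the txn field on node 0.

2

step 1 propose(0,'w'): 0={coor,t=1,log=-}
step 2 deliver 0→2: 2={part,t=1,log=-}
step 3 deliver 2→0: —
step 4 deliver 0→1: 1={part,t=1,log=-}
step 5 deliver 1→0: 0={coor,t=1,log=w}
step 6 deliver 0→2: 2={part,t=1,log=w}
step 7 deliver 0→1: 1={part,t=1,log=w}
step 8 propose(0,'y'): 0={coor,t=2,log=w}
step 9 deliver 0→2: 2={part,t=2,log=w}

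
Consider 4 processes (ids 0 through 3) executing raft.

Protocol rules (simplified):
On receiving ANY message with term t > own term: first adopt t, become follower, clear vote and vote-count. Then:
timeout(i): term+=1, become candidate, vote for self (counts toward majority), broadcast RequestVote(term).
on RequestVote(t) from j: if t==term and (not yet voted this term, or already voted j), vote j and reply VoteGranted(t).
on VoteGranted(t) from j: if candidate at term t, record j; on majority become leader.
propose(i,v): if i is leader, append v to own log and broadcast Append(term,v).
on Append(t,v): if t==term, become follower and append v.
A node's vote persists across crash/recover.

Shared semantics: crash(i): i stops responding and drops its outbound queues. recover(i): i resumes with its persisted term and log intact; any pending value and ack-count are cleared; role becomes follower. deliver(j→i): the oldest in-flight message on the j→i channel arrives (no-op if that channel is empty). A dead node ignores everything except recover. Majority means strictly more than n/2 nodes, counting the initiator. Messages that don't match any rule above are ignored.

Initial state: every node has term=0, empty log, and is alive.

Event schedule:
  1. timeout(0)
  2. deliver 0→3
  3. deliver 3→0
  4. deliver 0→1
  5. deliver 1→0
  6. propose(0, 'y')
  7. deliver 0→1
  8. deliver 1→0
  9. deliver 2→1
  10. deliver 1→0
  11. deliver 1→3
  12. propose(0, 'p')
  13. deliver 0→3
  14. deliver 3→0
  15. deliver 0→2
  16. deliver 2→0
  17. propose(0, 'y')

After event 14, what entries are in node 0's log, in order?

step 1 timeout(0): 0={cand,t=1,log=-}
step 2 deliver 0→3: 3={foll,t=1,log=-}
step 3 deliver 3→0: —
step 4 deliver 0→1: 1={foll,t=1,log=-}
step 5 deliver 1→0: 0={lead,t=1,log=-}
step 6 propose(0,'y'): 0={lead,t=1,log=y}
step 7 deliver 0→1: 1={foll,t=1,log=y}
step 8 deliver 1→0: —
step 9 deliver 2→1: —
step 10 deliver 1→0: —
step 11 deliver 1→3: —
step 12 propose(0,'p'): 0={lead,t=1,log=y,p}
step 13 deliver 0→3: 3={foll,t=1,log=y}
step 14 deliver 3→0: —

y,p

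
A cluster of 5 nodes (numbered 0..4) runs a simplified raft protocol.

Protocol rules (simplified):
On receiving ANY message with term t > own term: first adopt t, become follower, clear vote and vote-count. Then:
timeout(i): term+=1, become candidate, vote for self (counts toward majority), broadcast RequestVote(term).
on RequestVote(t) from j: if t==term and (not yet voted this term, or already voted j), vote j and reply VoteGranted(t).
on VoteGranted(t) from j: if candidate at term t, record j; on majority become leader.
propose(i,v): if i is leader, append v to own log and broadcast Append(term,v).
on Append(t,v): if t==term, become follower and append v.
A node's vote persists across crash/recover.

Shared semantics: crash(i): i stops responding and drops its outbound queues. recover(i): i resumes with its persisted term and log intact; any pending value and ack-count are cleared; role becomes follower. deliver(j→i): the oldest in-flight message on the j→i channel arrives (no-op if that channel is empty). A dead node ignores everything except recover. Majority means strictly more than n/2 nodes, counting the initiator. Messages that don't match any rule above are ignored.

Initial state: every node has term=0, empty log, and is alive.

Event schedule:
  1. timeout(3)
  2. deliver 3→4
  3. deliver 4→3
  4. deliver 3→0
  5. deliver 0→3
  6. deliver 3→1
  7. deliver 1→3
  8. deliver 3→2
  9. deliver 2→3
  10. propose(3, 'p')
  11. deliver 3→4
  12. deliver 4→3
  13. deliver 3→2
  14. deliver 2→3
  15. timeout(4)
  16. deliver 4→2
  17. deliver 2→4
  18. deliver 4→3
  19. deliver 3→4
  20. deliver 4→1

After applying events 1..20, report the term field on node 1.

after 1 — timeout(3): n3:cand/t1/[-]
after 2 — deliver 3→4: n4:foll/t1/[-]
after 3 — deliver 4→3: ·
after 4 — deliver 3→0: n0:foll/t1/[-]
after 5 — deliver 0→3: n3:lead/t1/[-]
after 6 — deliver 3→1: n1:foll/t1/[-]
after 7 — deliver 1→3: ·
after 8 — deliver 3→2: n2:foll/t1/[-]
after 9 — deliver 2→3: ·
after 10 — propose(3,'p'): n3:lead/t1/[p]
after 11 — deliver 3→4: n4:foll/t1/[p]
after 12 — deliver 4→3: ·
after 13 — deliver 3→2: n2:foll/t1/[p]
after 14 — deliver 2→3: ·
after 15 — timeout(4): n4:cand/t2/[p]
after 16 — deliver 4→2: n2:foll/t2/[p]
after 17 — deliver 2→4: ·
after 18 — deliver 4→3: n3:foll/t2/[p]
after 19 — deliver 3→4: n4:lead/t2/[p]
after 20 — deliver 4→1: n1:foll/t2/[-]

2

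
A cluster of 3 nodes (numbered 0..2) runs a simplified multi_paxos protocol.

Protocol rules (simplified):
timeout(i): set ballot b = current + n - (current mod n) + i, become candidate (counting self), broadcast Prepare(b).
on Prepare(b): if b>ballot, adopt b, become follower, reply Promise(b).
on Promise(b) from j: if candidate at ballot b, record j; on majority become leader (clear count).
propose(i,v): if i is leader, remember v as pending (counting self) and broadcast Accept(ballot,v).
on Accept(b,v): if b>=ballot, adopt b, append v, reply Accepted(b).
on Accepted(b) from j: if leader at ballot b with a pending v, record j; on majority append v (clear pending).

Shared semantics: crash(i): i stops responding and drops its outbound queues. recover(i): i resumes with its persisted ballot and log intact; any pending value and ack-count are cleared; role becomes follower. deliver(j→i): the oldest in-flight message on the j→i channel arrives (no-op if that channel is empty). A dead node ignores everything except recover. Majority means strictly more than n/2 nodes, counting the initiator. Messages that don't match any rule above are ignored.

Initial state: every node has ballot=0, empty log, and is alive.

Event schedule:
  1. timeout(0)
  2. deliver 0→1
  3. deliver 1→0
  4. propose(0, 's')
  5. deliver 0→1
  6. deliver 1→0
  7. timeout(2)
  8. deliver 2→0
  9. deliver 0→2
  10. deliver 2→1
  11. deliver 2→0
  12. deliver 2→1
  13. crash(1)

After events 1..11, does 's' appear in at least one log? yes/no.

1. timeout(0):  <0:cand b3 ->
2. deliver 0→1:  <1:foll b3 ->
3. deliver 1→0:  <0:lead b3 ->
4. propose(0,'s'):  nop
5. deliver 0→1:  <1:foll b3 s>
6. deliver 1→0:  <0:lead b3 s>
7. timeout(2):  <2:cand b5 ->
8. deliver 2→0:  <0:foll b5 s>
9. deliver 0→2:  nop
10. deliver 2→1:  <1:foll b5 s>
11. deliver 2→0:  nop

yes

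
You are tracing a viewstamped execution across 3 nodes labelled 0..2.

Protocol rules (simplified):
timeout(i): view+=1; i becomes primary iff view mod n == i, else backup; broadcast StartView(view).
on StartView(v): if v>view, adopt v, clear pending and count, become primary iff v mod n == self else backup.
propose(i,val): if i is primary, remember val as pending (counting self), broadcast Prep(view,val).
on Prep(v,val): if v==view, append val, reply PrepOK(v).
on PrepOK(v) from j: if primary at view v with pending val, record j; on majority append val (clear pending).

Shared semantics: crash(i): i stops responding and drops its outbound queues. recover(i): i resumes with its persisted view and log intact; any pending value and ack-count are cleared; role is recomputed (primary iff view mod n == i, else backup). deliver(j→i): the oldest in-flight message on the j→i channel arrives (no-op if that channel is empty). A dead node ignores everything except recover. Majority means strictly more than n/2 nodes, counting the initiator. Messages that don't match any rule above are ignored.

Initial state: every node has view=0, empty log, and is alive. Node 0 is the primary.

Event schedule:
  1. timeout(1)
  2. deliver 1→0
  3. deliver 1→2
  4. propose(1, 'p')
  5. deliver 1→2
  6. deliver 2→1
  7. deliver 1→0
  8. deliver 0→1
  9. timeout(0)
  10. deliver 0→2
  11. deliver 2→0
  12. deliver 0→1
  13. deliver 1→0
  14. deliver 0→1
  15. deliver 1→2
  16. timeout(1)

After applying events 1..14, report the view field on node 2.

2

[1] timeout(1) → N1(prim v1 [-])
[2] deliver 1→0 → N0(back v1 [-])
[3] deliver 1→2 → N2(back v1 [-])
[4] propose(1,'p') → ∅
[5] deliver 1→2 → N2(back v1 [p])
[6] deliver 2→1 → N1(prim v1 [p])
[7] deliver 1→0 → N0(back v1 [p])
[8] deliver 0→1 → ∅
[9] timeout(0) → N0(back v2 [p])
[10] deliver 0→2 → N2(prim v2 [p])
[11] deliver 2→0 → ∅
[12] deliver 0→1 → N1(back v2 [p])
[13] deliver 1→0 → ∅
[14] deliver 0→1 → ∅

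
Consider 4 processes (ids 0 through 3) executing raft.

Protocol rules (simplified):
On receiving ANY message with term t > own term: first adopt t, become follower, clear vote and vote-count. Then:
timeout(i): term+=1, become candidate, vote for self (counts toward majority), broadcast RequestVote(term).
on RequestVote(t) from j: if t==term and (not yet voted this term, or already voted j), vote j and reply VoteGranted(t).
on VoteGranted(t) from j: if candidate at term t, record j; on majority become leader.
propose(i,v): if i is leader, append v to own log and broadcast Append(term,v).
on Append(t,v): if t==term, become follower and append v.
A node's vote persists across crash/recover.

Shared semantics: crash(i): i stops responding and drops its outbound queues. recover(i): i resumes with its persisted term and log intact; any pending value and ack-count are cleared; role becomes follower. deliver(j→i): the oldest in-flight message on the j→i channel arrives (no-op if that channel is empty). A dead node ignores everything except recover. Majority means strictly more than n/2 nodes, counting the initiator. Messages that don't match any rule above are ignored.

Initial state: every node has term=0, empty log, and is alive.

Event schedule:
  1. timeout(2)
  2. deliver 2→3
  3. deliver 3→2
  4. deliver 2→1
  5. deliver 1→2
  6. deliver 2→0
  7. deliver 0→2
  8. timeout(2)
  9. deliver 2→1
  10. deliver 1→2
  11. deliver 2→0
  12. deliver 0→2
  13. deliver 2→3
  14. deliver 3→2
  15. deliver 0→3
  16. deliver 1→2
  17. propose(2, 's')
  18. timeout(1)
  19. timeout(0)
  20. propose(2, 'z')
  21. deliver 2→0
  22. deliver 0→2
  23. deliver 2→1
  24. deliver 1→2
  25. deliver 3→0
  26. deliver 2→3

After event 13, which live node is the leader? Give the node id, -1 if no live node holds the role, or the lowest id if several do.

2

step 1 timeout(2): 2={cand,t=1,log=-}
step 2 deliver 2→3: 3={foll,t=1,log=-}
step 3 deliver 3→2: —
step 4 deliver 2→1: 1={foll,t=1,log=-}
step 5 deliver 1→2: 2={lead,t=1,log=-}
step 6 deliver 2→0: 0={foll,t=1,log=-}
step 7 deliver 0→2: —
step 8 timeout(2): 2={cand,t=2,log=-}
step 9 deliver 2→1: 1={foll,t=2,log=-}
step 10 deliver 1→2: —
step 11 deliver 2→0: 0={foll,t=2,log=-}
step 12 deliver 0→2: 2={lead,t=2,log=-}
step 13 deliver 2→3: 3={foll,t=2,log=-}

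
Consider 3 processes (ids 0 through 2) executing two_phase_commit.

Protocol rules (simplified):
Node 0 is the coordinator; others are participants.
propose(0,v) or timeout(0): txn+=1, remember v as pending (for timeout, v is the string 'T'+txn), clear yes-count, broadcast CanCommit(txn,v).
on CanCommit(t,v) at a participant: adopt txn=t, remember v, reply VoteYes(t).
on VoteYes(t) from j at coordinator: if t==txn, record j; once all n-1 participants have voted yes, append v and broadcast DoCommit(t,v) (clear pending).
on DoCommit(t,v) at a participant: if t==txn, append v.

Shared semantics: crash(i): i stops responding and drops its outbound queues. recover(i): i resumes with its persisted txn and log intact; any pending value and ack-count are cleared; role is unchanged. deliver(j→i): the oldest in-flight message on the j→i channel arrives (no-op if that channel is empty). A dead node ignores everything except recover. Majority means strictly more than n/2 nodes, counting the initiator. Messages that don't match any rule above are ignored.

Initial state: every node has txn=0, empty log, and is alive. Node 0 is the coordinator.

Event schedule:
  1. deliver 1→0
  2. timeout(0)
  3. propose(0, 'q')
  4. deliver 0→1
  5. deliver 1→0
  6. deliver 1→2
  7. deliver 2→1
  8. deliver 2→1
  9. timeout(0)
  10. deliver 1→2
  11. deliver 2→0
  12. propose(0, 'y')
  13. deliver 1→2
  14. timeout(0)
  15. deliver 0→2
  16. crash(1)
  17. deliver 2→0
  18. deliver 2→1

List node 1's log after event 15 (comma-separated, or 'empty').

1. deliver 1→0:  nop
2. timeout(0):  <0:coor t1 ->
3. propose(0,'q'):  <0:coor t2 ->
4. deliver 0→1:  <1:part t1 ->
5. deliver 1→0:  nop
6. deliver 1→2:  nop
7. deliver 2→1:  nop
8. deliver 2→1:  nop
9. timeout(0):  <0:coor t3 ->
10. deliver 1→2:  nop
11. deliver 2→0:  nop
12. propose(0,'y'):  <0:coor t4 ->
13. deliver 1→2:  nop
14. timeout(0):  <0:coor t5 ->
15. deliver 0→2:  <2:part t1 ->

empty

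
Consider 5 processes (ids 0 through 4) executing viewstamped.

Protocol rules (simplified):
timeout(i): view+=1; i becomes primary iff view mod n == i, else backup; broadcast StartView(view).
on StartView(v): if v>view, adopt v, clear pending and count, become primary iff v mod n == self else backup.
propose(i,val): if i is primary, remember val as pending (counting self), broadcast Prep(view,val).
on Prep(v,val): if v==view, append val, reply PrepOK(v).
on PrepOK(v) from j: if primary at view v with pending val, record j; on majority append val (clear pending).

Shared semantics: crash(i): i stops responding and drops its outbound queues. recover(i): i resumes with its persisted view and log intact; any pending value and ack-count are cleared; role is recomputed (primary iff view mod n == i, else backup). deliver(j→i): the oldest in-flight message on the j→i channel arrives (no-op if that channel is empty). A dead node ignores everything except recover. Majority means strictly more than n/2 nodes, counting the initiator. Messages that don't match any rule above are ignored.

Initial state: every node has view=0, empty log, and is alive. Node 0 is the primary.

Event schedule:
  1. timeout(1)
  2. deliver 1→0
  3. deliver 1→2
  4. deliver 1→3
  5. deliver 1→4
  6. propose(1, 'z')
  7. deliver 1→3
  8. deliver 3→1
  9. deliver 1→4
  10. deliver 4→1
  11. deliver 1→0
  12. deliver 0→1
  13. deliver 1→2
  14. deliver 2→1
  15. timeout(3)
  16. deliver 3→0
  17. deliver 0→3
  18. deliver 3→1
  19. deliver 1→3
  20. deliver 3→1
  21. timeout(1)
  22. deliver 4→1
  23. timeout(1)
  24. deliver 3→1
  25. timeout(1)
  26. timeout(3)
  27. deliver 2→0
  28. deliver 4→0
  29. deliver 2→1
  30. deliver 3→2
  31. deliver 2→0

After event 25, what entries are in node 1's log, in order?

e1 timeout(1): 1[prim,v=1,-]
e2 deliver 1→0: 0[back,v=1,-]
e3 deliver 1→2: 2[back,v=1,-]
e4 deliver 1→3: 3[back,v=1,-]
e5 deliver 1→4: 4[back,v=1,-]
e6 propose(1,'z'): ·
e7 deliver 1→3: 3[back,v=1,z]
e8 deliver 3→1: ·
e9 deliver 1→4: 4[back,v=1,z]
e10 deliver 4→1: 1[prim,v=1,z]
e11 deliver 1→0: 0[back,v=1,z]
e12 deliver 0→1: ·
e13 deliver 1→2: 2[back,v=1,z]
e14 deliver 2→1: ·
e15 timeout(3): 3[back,v=2,z]
e16 deliver 3→0: 0[back,v=2,z]
e17 deliver 0→3: ·
e18 deliver 3→1: 1[back,v=2,z]
e19 deliver 1→3: ·
e20 deliver 3→1: ·
e21 timeout(1): 1[back,v=3,z]
e22 deliver 4→1: ·
e23 timeout(1): 1[back,v=4,z]
e24 deliver 3→1: ·
e25 timeout(1): 1[back,v=5,z]

z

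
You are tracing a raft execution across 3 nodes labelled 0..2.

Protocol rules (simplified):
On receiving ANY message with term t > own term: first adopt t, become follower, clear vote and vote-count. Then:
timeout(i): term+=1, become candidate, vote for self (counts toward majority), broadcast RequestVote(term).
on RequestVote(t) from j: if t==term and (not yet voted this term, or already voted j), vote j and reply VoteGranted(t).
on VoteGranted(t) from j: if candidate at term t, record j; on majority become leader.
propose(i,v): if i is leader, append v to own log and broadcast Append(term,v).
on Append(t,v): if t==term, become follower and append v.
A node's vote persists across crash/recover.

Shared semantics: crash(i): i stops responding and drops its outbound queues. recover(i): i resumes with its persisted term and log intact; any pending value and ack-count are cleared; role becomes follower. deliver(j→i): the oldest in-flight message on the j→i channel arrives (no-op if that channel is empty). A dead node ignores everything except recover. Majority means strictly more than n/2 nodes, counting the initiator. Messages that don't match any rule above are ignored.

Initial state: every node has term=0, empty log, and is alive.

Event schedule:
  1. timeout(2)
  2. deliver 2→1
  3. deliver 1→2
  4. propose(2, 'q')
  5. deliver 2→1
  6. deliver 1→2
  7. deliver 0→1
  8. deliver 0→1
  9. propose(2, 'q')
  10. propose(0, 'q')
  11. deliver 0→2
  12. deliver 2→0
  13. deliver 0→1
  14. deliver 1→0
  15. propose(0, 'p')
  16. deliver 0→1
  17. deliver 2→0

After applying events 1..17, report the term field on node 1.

1. timeout(2):  <2:cand t1 ->
2. deliver 2→1:  <1:foll t1 ->
3. deliver 1→2:  <2:lead t1 ->
4. propose(2,'q'):  <2:lead t1 q>
5. deliver 2→1:  <1:foll t1 q>
6. deliver 1→2:  nop
7. deliver 0→1:  nop
8. deliver 0→1:  nop
9. propose(2,'q'):  <2:lead t1 q,q>
10. propose(0,'q'):  nop
11. deliver 0→2:  nop
12. deliver 2→0:  <0:foll t1 ->
13. deliver 0→1:  nop
14. deliver 1→0:  nop
15. propose(0,'p'):  nop
16. deliver 0→1:  nop
17. deliver 2→0:  <0:foll t1 q>

1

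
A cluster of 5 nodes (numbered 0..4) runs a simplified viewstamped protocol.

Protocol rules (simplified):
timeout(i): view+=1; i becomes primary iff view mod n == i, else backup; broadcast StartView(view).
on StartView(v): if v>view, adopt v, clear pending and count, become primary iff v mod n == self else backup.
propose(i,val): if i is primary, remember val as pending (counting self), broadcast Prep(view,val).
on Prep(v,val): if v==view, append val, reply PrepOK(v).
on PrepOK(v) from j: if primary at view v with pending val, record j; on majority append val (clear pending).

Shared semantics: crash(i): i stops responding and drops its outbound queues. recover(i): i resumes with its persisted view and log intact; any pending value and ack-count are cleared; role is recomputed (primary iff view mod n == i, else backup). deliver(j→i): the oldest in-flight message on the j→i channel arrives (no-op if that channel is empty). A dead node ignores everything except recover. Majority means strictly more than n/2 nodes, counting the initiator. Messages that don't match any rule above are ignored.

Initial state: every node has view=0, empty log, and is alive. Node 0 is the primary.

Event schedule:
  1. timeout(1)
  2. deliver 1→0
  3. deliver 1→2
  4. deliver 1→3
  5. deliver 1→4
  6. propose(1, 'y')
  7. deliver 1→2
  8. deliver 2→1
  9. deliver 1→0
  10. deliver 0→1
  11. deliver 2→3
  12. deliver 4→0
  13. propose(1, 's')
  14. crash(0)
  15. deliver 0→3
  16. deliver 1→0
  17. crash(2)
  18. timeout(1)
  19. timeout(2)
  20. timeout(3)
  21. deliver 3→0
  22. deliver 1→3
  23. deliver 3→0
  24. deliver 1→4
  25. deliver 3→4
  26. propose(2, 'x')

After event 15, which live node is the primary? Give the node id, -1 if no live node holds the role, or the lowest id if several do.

[1] timeout(1) → N1(prim v1 [-])
[2] deliver 1→0 → N0(back v1 [-])
[3] deliver 1→2 → N2(back v1 [-])
[4] deliver 1→3 → N3(back v1 [-])
[5] deliver 1→4 → N4(back v1 [-])
[6] propose(1,'y') → ∅
[7] deliver 1→2 → N2(back v1 [y])
[8] deliver 2→1 → ∅
[9] deliver 1→0 → N0(back v1 [y])
[10] deliver 0→1 → N1(prim v1 [y])
[11] deliver 2→3 → ∅
[12] deliver 4→0 → ∅
[13] propose(1,'s') → ∅
[14] crash(0) → N0(✗back v1 [y])
[15] deliver 0→3 → ∅

1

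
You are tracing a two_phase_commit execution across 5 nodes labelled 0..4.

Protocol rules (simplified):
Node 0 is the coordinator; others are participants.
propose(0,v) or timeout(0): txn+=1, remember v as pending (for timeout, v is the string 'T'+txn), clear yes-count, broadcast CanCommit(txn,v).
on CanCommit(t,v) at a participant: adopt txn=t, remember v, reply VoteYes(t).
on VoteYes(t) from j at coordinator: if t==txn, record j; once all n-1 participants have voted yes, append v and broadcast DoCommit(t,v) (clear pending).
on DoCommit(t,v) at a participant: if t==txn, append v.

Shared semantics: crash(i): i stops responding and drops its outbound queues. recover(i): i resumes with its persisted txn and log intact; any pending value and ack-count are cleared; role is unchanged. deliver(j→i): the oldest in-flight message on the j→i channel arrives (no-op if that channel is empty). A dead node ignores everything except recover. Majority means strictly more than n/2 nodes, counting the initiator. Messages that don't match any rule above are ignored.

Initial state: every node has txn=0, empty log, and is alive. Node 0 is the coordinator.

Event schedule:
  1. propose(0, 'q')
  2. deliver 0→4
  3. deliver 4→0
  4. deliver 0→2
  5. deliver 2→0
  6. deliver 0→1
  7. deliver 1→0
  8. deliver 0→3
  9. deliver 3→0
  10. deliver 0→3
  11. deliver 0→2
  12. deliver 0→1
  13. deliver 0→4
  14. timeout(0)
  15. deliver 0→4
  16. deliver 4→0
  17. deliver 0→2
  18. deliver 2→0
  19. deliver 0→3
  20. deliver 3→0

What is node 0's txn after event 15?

2

after 1 — propose(0,'q'): n0:coor/t1/[-]
after 2 — deliver 0→4: n4:part/t1/[-]
after 3 — deliver 4→0: ·
after 4 — deliver 0→2: n2:part/t1/[-]
after 5 — deliver 2→0: ·
after 6 — deliver 0→1: n1:part/t1/[-]
after 7 — deliver 1→0: ·
after 8 — deliver 0→3: n3:part/t1/[-]
after 9 — deliver 3→0: n0:coor/t1/[q]
after 10 — deliver 0→3: n3:part/t1/[q]
after 11 — deliver 0→2: n2:part/t1/[q]
after 12 — deliver 0→1: n1:part/t1/[q]
after 13 — deliver 0→4: n4:part/t1/[q]
after 14 — timeout(0): n0:coor/t2/[q]
after 15 — deliver 0→4: n4:part/t2/[q]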